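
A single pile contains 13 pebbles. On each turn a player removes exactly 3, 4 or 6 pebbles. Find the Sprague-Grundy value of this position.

Grundy values for subtraction set {3, 4, 6}:
k:     0  1  2  3  4  5  6  7  8  9 10 11 12 13
g(k):  0  0  0  1  1  1  2  2  2  0  0  0  1  1
So g(13) = 1.

1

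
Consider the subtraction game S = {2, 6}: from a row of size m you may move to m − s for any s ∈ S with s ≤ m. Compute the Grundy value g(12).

0

Build the Grundy sequence with g(k) = mex{g(k−s) : s ∈ {2, 6}, s ≤ k}:
g(0) = mex{} = 0
g(1) = mex{} = 0
g(2) = mex{0} = 1
g(3) = mex{0} = 1
g(4) = mex{1} = 0
g(5) = mex{1} = 0
g(6) = mex{0} = 1
g(7) = mex{0} = 1
g(8) = mex{1} = 0
g(9) = mex{1} = 0
g(10) = mex{0} = 1
g(11) = mex{0} = 1
g(12) = mex{1} = 0
So g(12) = 0.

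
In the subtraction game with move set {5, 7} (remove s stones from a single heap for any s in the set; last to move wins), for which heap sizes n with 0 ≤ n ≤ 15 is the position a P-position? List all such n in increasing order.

0, 1, 2, 3, 4, 12, 13, 14, 15

Grundy values for subtraction set {5, 7}:
k:     0  1  2  3  4  5  6  7  8  9 10 11 12 13 14 15
g(k):  0  0  0  0  0  1  1  1  1  1  2  2  0  0  0  0
The P-positions (g = 0) in 0..15 are 0, 1, 2, 3, 4, 12, 13, 14, 15.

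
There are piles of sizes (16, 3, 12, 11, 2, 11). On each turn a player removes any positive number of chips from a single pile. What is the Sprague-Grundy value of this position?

29

Compute the nim-sum pairwise:
16 ^ 3 = 19
19 ^ 12 = 31
31 ^ 11 = 20
20 ^ 2 = 22
22 ^ 11 = 29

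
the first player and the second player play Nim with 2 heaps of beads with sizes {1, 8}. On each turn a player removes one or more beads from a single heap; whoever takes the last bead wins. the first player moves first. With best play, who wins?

the first player wins

Nim-sum: 1 ⊕ 8 = 9.
The nim-sum is 9 ≠ 0, so this is an N-position: the player to move can win; the first player has a winning move.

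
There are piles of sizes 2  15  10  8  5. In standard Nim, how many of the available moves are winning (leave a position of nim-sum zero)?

3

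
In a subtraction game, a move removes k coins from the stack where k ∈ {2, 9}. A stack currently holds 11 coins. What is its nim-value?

Build the Grundy sequence with g(k) = mex{g(k−s) : s ∈ {2, 9}, s ≤ k}:
g(0) = mex{} = 0
g(1) = mex{} = 0
g(2) = mex{0} = 1
g(3) = mex{0} = 1
g(4) = mex{1} = 0
g(5) = mex{1} = 0
g(6) = mex{0} = 1
g(7) = mex{0} = 1
g(8) = mex{1} = 0
g(9) = mex{0,1} = 2
g(10) = mex{0} = 1
g(11) = mex{1,2} = 0
So g(11) = 0.

0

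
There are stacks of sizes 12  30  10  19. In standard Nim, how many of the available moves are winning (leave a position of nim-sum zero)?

3

Nim-sum: 12 ^ 30 ^ 10 ^ 19 = 11.
The overall nim-sum is X = 11. A stack of size p has a winning move iff p XOR X < p (reduce it to p XOR X).
  12: 12 XOR 11 = 7 < 12 — winning move (to 7).
  30: 30 XOR 11 = 21 < 30 — winning move (to 21).
  10: 10 XOR 11 = 1 < 10 — winning move (to 1).
  19: 19 XOR 11 = 24 ≥ 19 — no move.
That gives 3 winning moves.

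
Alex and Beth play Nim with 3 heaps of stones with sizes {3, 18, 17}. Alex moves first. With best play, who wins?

Beth wins

Compute the nim-sum pairwise:
3 XOR 18 = 17
17 XOR 17 = 0
The nim-sum is 0, so this is a P-position: the player to move is in a losing position under optimal play; Alex is about to move from it and so loses — Beth wins.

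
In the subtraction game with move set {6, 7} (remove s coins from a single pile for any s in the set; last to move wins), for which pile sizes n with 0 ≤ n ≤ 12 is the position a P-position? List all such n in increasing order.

Build the Grundy sequence with g(k) = mex{g(k−s) : s ∈ {6, 7}, s ≤ k}:
k:     0  1  2  3  4  5  6  7  8  9 10 11 12
g(k):  0  0  0  0  0  0  1  1  1  1  1  1  2
The P-positions (g = 0) in 0..12 are 0, 1, 2, 3, 4, 5.

0, 1, 2, 3, 4, 5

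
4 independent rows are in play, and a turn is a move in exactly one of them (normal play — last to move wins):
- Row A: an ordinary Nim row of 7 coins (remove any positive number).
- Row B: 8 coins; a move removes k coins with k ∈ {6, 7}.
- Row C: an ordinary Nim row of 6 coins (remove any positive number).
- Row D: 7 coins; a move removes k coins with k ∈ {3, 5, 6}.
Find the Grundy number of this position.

Row A is a plain Nim row of size 7, so its Grundy value is 7.
Build the Grundy sequence for row B with g(k) = mex{g(k−s) : s ∈ {6, 7}, s ≤ k}:
k:     0  1  2  3  4  5  6  7  8
g(k):  0  0  0  0  0  0  1  1  1
So g(8) = 1.
Row C is a plain Nim row of size 6, so its Grundy value is 6.
Grundy values for row D (subtraction set {3, 5, 6}):
g(0) = mex{} = 0
g(1) = mex{} = 0
g(2) = mex{} = 0
g(3) = mex{0} = 1
g(4) = mex{0} = 1
g(5) = mex{0} = 1
g(6) = mex{0,1} = 2
g(7) = mex{0,1} = 2
So g(7) = 2.
The value of a disjunctive sum is the nim-sum of the parts.
Combined value = 7 XOR 1 XOR 6 XOR 2 = 2.

2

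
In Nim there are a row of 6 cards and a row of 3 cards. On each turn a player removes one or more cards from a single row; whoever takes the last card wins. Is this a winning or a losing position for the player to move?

Nim-sum: 6 ^ 3 = 5.
The nim-sum is 5 ≠ 0, so this is an N-position: the player to move can win.

Winning position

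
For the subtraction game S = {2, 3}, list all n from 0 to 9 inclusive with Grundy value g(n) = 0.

0, 1, 5, 6

Compute g(0), g(1), … for moves {2, 3}:
g(0) = mex{} = 0
g(1) = mex{} = 0
g(2) = mex{0} = 1
g(3) = mex{0} = 1
g(4) = mex{0,1} = 2
g(5) = mex{1} = 0
g(6) = mex{1,2} = 0
g(7) = mex{0,2} = 1
g(8) = mex{0} = 1
g(9) = mex{0,1} = 2
The P-positions (g = 0) in 0..9 are 0, 1, 5, 6.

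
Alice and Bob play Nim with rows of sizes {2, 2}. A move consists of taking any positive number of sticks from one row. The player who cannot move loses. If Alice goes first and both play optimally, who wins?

In binary:
  10  (2)
  10  (2)
  --
  00  (0)
The nim-sum is 0, so this is a P-position: the player to move is in a losing position under optimal play; Alice is about to move from it and so loses — Bob wins.

Bob wins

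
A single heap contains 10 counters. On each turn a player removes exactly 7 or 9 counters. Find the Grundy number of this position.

1

Compute g(0), g(1), … for moves {7, 9}:
g(0) = mex{} = 0
g(1) = mex{} = 0
g(2) = mex{} = 0
g(3) = mex{} = 0
g(4) = mex{} = 0
g(5) = mex{} = 0
g(6) = mex{} = 0
g(7) = mex{0} = 1
g(8) = mex{0} = 1
g(9) = mex{0} = 1
g(10) = mex{0} = 1
So g(10) = 1.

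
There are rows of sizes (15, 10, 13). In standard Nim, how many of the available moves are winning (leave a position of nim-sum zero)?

3

Nim-sum: 15 XOR 10 XOR 13 = 8.
The overall nim-sum is X = 8. A row of size p has a winning move iff p XOR X < p (reduce it to p XOR X).
  15: 15 XOR 8 = 7 < 15 — winning move (to 7).
  10: 10 XOR 8 = 2 < 10 — winning move (to 2).
  13: 13 XOR 8 = 5 < 13 — winning move (to 5).
That gives 3 winning moves.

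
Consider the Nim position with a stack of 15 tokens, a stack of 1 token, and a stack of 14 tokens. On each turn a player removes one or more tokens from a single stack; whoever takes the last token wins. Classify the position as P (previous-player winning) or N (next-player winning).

P-position

Bitwise XOR of the heap sizes:
  1111  (15)
  0001  (1)
  1110  (14)
  ----
  0000  (0)
The nim-sum is 0, so this is a P-position: the player to move is in a losing position under optimal play.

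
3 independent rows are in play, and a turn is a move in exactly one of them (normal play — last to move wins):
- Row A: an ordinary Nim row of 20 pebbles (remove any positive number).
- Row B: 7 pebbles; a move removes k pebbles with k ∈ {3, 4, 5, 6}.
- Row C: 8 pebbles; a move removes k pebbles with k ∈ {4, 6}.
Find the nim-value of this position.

20

Row A is a plain Nim row of size 20, so its Grundy value is 20.
For row B, compute g(0), g(1), … with moves {3, 4, 5, 6}:
g(0) = mex{} = 0
g(1) = mex{} = 0
g(2) = mex{} = 0
g(3) = mex{0} = 1
g(4) = mex{0} = 1
g(5) = mex{0} = 1
g(6) = mex{0,1} = 2
g(7) = mex{0,1} = 2
So g(7) = 2.
Build the Grundy sequence for row C with g(k) = mex{g(k−s) : s ∈ {4, 6}, s ≤ k}:
k:     0  1  2  3  4  5  6  7  8
g(k):  0  0  0  0  1  1  1  1  2
So g(8) = 2.
The value of a disjunctive sum is the nim-sum of the parts.
Combined value = 20 XOR 2 XOR 2 = 20.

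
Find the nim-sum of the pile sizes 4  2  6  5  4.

1

Compute the nim-sum pairwise:
4 ⊕ 2 = 6
6 ⊕ 6 = 0
0 ⊕ 5 = 5
5 ⊕ 4 = 1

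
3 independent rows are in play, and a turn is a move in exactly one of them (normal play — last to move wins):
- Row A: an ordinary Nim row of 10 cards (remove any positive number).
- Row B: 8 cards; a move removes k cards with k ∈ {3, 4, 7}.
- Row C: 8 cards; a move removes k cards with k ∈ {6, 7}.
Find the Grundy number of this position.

Row A is a plain Nim row of size 10, so its Grundy value is 10.
Build the Grundy sequence for row B with g(k) = mex{g(k−s) : s ∈ {3, 4, 7}, s ≤ k}:
k:     0  1  2  3  4  5  6  7  8
g(k):  0  0  0  1  1  1  2  2  2
So g(8) = 2.
Grundy values for row C (subtraction set {6, 7}):
g(0) = mex{} = 0
g(1) = mex{} = 0
g(2) = mex{} = 0
g(3) = mex{} = 0
g(4) = mex{} = 0
g(5) = mex{} = 0
g(6) = mex{0} = 1
g(7) = mex{0} = 1
g(8) = mex{0} = 1
So g(8) = 1.
The value of a disjunctive sum is the nim-sum of the parts.
Combined value = 10 XOR 2 XOR 1 = 9.

9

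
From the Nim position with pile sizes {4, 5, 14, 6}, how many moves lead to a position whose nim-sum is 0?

1

Compute the nim-sum pairwise:
4 ^ 5 = 1
1 ^ 14 = 15
15 ^ 6 = 9
The overall nim-sum is X = 9. A pile of size p has a winning move iff p XOR X < p (reduce it to p XOR X).
  4: 4 XOR 9 = 13 ≥ 4 — no move.
  5: 5 XOR 9 = 12 ≥ 5 — no move.
  14: 14 XOR 9 = 7 < 14 — winning move (to 7).
  6: 6 XOR 9 = 15 ≥ 6 — no move.
That gives 1 winning move.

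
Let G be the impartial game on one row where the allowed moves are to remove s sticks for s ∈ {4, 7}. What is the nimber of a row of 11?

0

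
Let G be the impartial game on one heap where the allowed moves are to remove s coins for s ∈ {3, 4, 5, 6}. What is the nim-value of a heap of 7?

Compute g(0), g(1), … for moves {3, 4, 5, 6}:
g(0) = mex{} = 0
g(1) = mex{} = 0
g(2) = mex{} = 0
g(3) = mex{0} = 1
g(4) = mex{0} = 1
g(5) = mex{0} = 1
g(6) = mex{0,1} = 2
g(7) = mex{0,1} = 2
So g(7) = 2.

2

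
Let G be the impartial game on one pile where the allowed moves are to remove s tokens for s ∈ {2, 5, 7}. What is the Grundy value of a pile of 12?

1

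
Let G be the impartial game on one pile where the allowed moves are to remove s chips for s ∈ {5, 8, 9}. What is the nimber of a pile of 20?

1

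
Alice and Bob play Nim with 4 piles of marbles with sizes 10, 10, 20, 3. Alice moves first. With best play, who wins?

Write each in binary and XOR column by column:
  01010  (10)
  01010  (10)
  10100  (20)
  00011  (3)
  -----
  10111  (23)
The nim-sum is 23 ≠ 0, so this is an N-position: the player to move can win; Alice has a winning move.

Alice wins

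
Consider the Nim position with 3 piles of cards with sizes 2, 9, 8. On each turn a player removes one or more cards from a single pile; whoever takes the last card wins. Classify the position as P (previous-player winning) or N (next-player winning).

Nim-sum: 2 ⊕ 9 ⊕ 8 = 3.
The nim-sum is 3 ≠ 0, so this is an N-position: the player to move can win.

N-position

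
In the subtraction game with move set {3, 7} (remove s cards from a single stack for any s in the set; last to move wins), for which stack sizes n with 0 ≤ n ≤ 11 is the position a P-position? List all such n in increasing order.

0, 1, 2, 6, 10, 11

Compute g(0), g(1), … for moves {3, 7}:
g(0) = mex{} = 0
g(1) = mex{} = 0
g(2) = mex{} = 0
g(3) = mex{0} = 1
g(4) = mex{0} = 1
g(5) = mex{0} = 1
g(6) = mex{1} = 0
g(7) = mex{0,1} = 2
g(8) = mex{0,1} = 2
g(9) = mex{0} = 1
g(10) = mex{1,2} = 0
g(11) = mex{1,2} = 0
The P-positions (g = 0) in 0..11 are 0, 1, 2, 6, 10, 11.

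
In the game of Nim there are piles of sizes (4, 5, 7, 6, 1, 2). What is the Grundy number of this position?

3

Nim-sum: 4 ⊕ 5 ⊕ 7 ⊕ 6 ⊕ 1 ⊕ 2 = 3.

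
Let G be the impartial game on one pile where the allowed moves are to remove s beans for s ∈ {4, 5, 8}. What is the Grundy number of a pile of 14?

0

Compute g(0), g(1), … for moves {4, 5, 8}:
g(0) = mex{} = 0
g(1) = mex{} = 0
g(2) = mex{} = 0
g(3) = mex{} = 0
g(4) = mex{0} = 1
g(5) = mex{0} = 1
g(6) = mex{0} = 1
g(7) = mex{0} = 1
g(8) = mex{0,1} = 2
g(9) = mex{0,1} = 2
g(10) = mex{0,1} = 2
g(11) = mex{0,1} = 2
g(12) = mex{1,2} = 0
g(13) = mex{1,2} = 0
g(14) = mex{1,2} = 0
So g(14) = 0.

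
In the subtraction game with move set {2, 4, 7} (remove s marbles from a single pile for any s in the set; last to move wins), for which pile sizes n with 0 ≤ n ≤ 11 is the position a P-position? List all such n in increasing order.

Compute g(0), g(1), … for moves {2, 4, 7}:
g(0) = mex{} = 0
g(1) = mex{} = 0
g(2) = mex{0} = 1
g(3) = mex{0} = 1
g(4) = mex{0,1} = 2
g(5) = mex{0,1} = 2
g(6) = mex{1,2} = 0
g(7) = mex{0,1,2} = 3
g(8) = mex{0,2} = 1
g(9) = mex{1,2,3} = 0
g(10) = mex{0,1} = 2
g(11) = mex{0,2,3} = 1
The P-positions (g = 0) in 0..11 are 0, 1, 6, 9.

0, 1, 6, 9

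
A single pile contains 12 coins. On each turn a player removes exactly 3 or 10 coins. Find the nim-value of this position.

2

Build the Grundy sequence with g(k) = mex{g(k−s) : s ∈ {3, 10}, s ≤ k}:
g(0) = mex{} = 0
g(1) = mex{} = 0
g(2) = mex{} = 0
g(3) = mex{0} = 1
g(4) = mex{0} = 1
g(5) = mex{0} = 1
g(6) = mex{1} = 0
g(7) = mex{1} = 0
g(8) = mex{1} = 0
g(9) = mex{0} = 1
g(10) = mex{0} = 1
g(11) = mex{0} = 1
g(12) = mex{0,1} = 2
So g(12) = 2.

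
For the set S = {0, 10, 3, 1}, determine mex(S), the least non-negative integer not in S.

The values 0, 1 are all present; 2 is the first non-negative integer missing from the set.

2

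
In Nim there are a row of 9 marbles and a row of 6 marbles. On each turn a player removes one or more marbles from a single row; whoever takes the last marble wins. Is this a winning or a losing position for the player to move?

Winning position

Compute the nim-sum pairwise:
9 XOR 6 = 15
The nim-sum is 15 ≠ 0, so this is an N-position: the player to move can win.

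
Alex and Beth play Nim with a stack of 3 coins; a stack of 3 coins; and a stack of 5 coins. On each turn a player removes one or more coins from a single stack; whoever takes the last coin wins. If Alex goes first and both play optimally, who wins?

Alex wins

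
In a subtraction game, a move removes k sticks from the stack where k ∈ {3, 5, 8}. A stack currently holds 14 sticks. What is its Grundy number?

1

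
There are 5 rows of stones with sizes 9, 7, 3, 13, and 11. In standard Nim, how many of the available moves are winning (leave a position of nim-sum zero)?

In binary:
  1001  (9)
  0111  (7)
  0011  (3)
  1101  (13)
  1011  (11)
  ----
  1011  (11)
The overall nim-sum is X = 11. A row of size p has a winning move iff p XOR X < p (reduce it to p XOR X).
  9: 9 XOR 11 = 2 < 9 — winning move (to 2).
  7: 7 XOR 11 = 12 ≥ 7 — no move.
  3: 3 XOR 11 = 8 ≥ 3 — no move.
  13: 13 XOR 11 = 6 < 13 — winning move (to 6).
  11: 11 XOR 11 = 0 < 11 — winning move (to 0).
That gives 3 winning moves.

3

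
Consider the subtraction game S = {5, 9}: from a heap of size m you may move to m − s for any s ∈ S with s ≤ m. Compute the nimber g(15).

Grundy values for subtraction set {5, 9}:
k:     0  1  2  3  4  5  6  7  8  9 10 11 12 13 14 15
g(k):  0  0  0  0  0  1  1  1  1  1  2  2  2  2  0  0
So g(15) = 0.

0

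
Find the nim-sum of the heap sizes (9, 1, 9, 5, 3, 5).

2

Write each in binary and XOR column by column:
  1001  (9)
  0001  (1)
  1001  (9)
  0101  (5)
  0011  (3)
  0101  (5)
  ----
  0010  (2)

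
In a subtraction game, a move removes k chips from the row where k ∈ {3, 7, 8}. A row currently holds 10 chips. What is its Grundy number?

3

Compute g(0), g(1), … for moves {3, 7, 8}:
k:     0  1  2  3  4  5  6  7  8  9 10
g(k):  0  0  0  1  1  1  0  2  2  1  3
So g(10) = 3.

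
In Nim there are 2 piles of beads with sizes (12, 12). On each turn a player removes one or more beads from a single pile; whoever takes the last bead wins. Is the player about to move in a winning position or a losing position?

Losing position

Nim-sum: 12 XOR 12 = 0.
The nim-sum is 0, so this is a P-position: the player to move is in a losing position under optimal play.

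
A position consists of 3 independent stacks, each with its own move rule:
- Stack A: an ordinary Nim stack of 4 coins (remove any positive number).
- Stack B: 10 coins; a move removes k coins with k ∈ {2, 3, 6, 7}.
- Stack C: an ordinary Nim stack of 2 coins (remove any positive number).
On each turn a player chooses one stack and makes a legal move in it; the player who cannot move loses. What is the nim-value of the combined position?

6

Stack A is a plain Nim stack of size 4, so its Grundy value is 4.
Grundy values for stack B (subtraction set {2, 3, 6, 7}):
g(0) = mex{} = 0
g(1) = mex{} = 0
g(2) = mex{0} = 1
g(3) = mex{0} = 1
g(4) = mex{0,1} = 2
g(5) = mex{1} = 0
g(6) = mex{0,1,2} = 3
g(7) = mex{0,2} = 1
g(8) = mex{0,1,3} = 2
g(9) = mex{1,3} = 0
g(10) = mex{1,2} = 0
So g(10) = 0.
Stack C is a plain Nim stack of size 2, so its Grundy value is 2.
By the Sprague-Grundy theorem, the Grundy value of a sum of independent games is the XOR of the component values.
Combined value = 4 XOR 0 XOR 2 = 6.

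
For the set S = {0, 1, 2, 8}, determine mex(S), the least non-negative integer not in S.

The values 0, 1, 2 are all present; 3 is the first non-negative integer missing from the set.

3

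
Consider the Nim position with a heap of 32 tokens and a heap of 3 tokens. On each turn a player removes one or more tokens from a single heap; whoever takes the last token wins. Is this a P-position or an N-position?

Compute the nim-sum pairwise:
32 ⊕ 3 = 35
The nim-sum is 35 ≠ 0, so this is an N-position: the player to move can win.

N-position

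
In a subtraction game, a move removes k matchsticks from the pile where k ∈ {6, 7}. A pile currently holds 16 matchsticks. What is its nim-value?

0

Grundy values for subtraction set {6, 7}:
k:     0  1  2  3  4  5  6  7  8  9 10 11 12 13 14 15 16
g(k):  0  0  0  0  0  0  1  1  1  1  1  1  2  0  0  0  0
So g(16) = 0.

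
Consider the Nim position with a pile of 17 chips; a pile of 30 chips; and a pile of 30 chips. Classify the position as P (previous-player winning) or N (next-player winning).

N-position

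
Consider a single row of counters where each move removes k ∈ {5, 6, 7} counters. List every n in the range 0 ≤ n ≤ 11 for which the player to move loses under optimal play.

0, 1, 2, 3, 4

Grundy values for subtraction set {5, 6, 7}:
g(0) = mex{} = 0
g(1) = mex{} = 0
g(2) = mex{} = 0
g(3) = mex{} = 0
g(4) = mex{} = 0
g(5) = mex{0} = 1
g(6) = mex{0} = 1
g(7) = mex{0} = 1
g(8) = mex{0} = 1
g(9) = mex{0} = 1
g(10) = mex{0,1} = 2
g(11) = mex{0,1} = 2
The P-positions (g = 0) in 0..11 are 0, 1, 2, 3, 4.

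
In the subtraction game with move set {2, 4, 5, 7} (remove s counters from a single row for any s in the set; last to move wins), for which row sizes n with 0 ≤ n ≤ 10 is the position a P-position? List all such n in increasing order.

0, 1, 9, 10

Build the Grundy sequence with g(k) = mex{g(k−s) : s ∈ {2, 4, 5, 7}, s ≤ k}:
k:     0  1  2  3  4  5  6  7  8  9 10
g(k):  0  0  1  1  2  2  3  3  4  0  0
The P-positions (g = 0) in 0..10 are 0, 1, 9, 10.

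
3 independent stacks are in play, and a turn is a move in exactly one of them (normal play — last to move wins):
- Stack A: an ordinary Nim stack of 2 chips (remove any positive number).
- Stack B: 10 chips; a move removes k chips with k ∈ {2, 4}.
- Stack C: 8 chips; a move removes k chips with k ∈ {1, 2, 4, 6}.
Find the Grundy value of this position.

Stack A is a plain Nim stack of size 2, so its Grundy value is 2.
Build the Grundy sequence for stack B with g(k) = mex{g(k−s) : s ∈ {2, 4}, s ≤ k}:
g(0) = mex{} = 0
g(1) = mex{} = 0
g(2) = mex{0} = 1
g(3) = mex{0} = 1
g(4) = mex{0,1} = 2
g(5) = mex{0,1} = 2
g(6) = mex{1,2} = 0
g(7) = mex{1,2} = 0
g(8) = mex{0,2} = 1
g(9) = mex{0,2} = 1
g(10) = mex{0,1} = 2
So g(10) = 2.
For stack C, compute g(0), g(1), … with moves {1, 2, 4, 6}:
k:     0  1  2  3  4  5  6  7  8
g(k):  0  1  2  0  1  2  3  4  0
So g(8) = 0.
The value of a disjunctive sum is the nim-sum of the parts.
Combined value = 2 ⊕ 2 ⊕ 0 = 0.

0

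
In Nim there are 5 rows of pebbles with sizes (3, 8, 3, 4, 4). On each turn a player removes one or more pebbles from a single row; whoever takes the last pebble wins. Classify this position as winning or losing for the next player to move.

Nim-sum: 3 ^ 8 ^ 3 ^ 4 ^ 4 = 8.
The nim-sum is 8 ≠ 0, so this is an N-position: the player to move can win.

Winning position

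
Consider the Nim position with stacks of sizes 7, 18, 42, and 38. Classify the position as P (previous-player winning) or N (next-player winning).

Bitwise XOR of the heap sizes:
  000111  (7)
  010010  (18)
  101010  (42)
  100110  (38)
  ------
  011001  (25)
The nim-sum is 25 ≠ 0, so this is an N-position: the player to move can win.

N-position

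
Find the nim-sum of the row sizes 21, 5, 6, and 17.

7

Nim-sum: 21 XOR 5 XOR 6 XOR 17 = 7.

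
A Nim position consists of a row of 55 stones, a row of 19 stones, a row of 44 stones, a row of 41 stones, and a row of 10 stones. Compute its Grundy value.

43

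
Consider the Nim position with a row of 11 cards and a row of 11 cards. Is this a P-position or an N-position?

P-position

Compute the nim-sum pairwise:
11 ^ 11 = 0
The nim-sum is 0, so this is a P-position: the player to move is in a losing position under optimal play.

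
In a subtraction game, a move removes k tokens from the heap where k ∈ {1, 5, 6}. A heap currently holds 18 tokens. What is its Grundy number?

Grundy values for subtraction set {1, 5, 6}:
k:     0  1  2  3  4  5  6  7  8  9 10 11 12 13 14 15 16 17 18
g(k):  0  1  0  1  0  1  2  3  2  3  2  0  1  0  1  0  1  2  3
So g(18) = 3.

3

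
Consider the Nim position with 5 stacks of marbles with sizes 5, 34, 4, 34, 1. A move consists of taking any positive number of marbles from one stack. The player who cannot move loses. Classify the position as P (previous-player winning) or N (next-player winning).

P-position

Nim-sum: 5 XOR 34 XOR 4 XOR 34 XOR 1 = 0.
The nim-sum is 0, so this is a P-position: the player to move is in a losing position under optimal play.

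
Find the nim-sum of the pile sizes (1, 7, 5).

Nim-sum: 1 ⊕ 7 ⊕ 5 = 3.

3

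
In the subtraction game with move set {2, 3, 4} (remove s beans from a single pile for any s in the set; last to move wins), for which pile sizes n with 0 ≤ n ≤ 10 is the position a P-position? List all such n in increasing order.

0, 1, 6, 7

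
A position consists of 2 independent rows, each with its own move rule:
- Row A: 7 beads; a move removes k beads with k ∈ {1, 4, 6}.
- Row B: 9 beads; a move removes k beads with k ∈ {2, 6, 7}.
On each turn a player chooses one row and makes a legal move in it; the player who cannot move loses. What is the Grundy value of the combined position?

0

Build the Grundy sequence for row A with g(k) = mex{g(k−s) : s ∈ {1, 4, 6}, s ≤ k}:
k:     0  1  2  3  4  5  6  7
g(k):  0  1  0  1  2  0  1  0
So g(7) = 0.
For row B, compute g(0), g(1), … with moves {2, 6, 7}:
g(0) = mex{} = 0
g(1) = mex{} = 0
g(2) = mex{0} = 1
g(3) = mex{0} = 1
g(4) = mex{1} = 0
g(5) = mex{1} = 0
g(6) = mex{0} = 1
g(7) = mex{0} = 1
g(8) = mex{0,1} = 2
g(9) = mex{1} = 0
So g(9) = 0.
The value of a disjunctive sum is the nim-sum of the parts.
Combined value = 0 XOR 0 = 0.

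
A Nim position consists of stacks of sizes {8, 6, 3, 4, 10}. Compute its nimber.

3

In binary:
  1000  (8)
  0110  (6)
  0011  (3)
  0100  (4)
  1010  (10)
  ----
  0011  (3)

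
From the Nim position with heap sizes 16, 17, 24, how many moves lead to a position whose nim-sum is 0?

3

Compute the nim-sum pairwise:
16 XOR 17 = 1
1 XOR 24 = 25
The overall nim-sum is X = 25. A heap of size p has a winning move iff p XOR X < p (reduce it to p XOR X).
  16: 16 XOR 25 = 9 < 16 — winning move (to 9).
  17: 17 XOR 25 = 8 < 17 — winning move (to 8).
  24: 24 XOR 25 = 1 < 24 — winning move (to 1).
That gives 3 winning moves.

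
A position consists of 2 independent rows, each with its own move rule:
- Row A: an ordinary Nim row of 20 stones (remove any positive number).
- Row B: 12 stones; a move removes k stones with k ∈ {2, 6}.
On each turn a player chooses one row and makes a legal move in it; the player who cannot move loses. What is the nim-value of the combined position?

20

Row A is a plain Nim row of size 20, so its Grundy value is 20.
Build the Grundy sequence for row B with g(k) = mex{g(k−s) : s ∈ {2, 6}, s ≤ k}:
k:     0  1  2  3  4  5  6  7  8  9 10 11 12
g(k):  0  0  1  1  0  0  1  1  0  0  1  1  0
So g(12) = 0.
By the Sprague-Grundy theorem, the Grundy value of a sum of independent games is the XOR of the component values.
Combined value = 20 ⊕ 0 = 20.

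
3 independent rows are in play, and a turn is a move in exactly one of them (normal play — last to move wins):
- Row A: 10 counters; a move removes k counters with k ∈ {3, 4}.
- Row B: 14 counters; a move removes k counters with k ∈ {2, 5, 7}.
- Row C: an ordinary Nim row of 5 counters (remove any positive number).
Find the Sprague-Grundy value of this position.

Build the Grundy sequence for row A with g(k) = mex{g(k−s) : s ∈ {3, 4}, s ≤ k}:
k:     0  1  2  3  4  5  6  7  8  9 10
g(k):  0  0  0  1  1  1  2  0  0  0  1
So g(10) = 1.
Build the Grundy sequence for row B with g(k) = mex{g(k−s) : s ∈ {2, 5, 7}, s ≤ k}:
g(0) = mex{} = 0
g(1) = mex{} = 0
g(2) = mex{0} = 1
g(3) = mex{0} = 1
g(4) = mex{1} = 0
g(5) = mex{0,1} = 2
g(6) = mex{0} = 1
g(7) = mex{0,1,2} = 3
g(8) = mex{0,1} = 2
g(9) = mex{0,1,3} = 2
g(10) = mex{1,2} = 0
g(11) = mex{0,1,2} = 3
g(12) = mex{0,2,3} = 1
g(13) = mex{1,2,3} = 0
g(14) = mex{1,2,3} = 0
So g(14) = 0.
Row C is a plain Nim row of size 5, so its Grundy value is 5.
The value of a disjunctive sum is the nim-sum of the parts.
Combined value = 1 XOR 0 XOR 5 = 4.

4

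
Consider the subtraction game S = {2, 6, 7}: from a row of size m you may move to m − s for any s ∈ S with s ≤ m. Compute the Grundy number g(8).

2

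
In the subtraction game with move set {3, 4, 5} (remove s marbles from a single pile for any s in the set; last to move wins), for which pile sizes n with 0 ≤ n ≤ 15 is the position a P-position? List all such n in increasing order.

0, 1, 2, 8, 9, 10

Compute g(0), g(1), … for moves {3, 4, 5}:
k:     0  1  2  3  4  5  6  7  8  9 10 11 12 13 14 15
g(k):  0  0  0  1  1  1  2  2  0  0  0  1  1  1  2  2
The P-positions (g = 0) in 0..15 are 0, 1, 2, 8, 9, 10.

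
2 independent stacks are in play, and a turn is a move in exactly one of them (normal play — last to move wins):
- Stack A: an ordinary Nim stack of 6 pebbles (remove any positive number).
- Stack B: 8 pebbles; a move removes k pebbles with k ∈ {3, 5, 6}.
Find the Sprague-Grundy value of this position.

4

Stack A is a plain Nim stack of size 6, so its Grundy value is 6.
Grundy values for stack B (subtraction set {3, 5, 6}):
k:     0  1  2  3  4  5  6  7  8
g(k):  0  0  0  1  1  1  2  2  2
So g(8) = 2.
The value of a disjunctive sum is the nim-sum of the parts.
Combined value = 6 XOR 2 = 4.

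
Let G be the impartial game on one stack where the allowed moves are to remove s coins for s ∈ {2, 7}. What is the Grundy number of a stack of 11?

1

Compute g(0), g(1), … for moves {2, 7}:
g(0) = mex{} = 0
g(1) = mex{} = 0
g(2) = mex{0} = 1
g(3) = mex{0} = 1
g(4) = mex{1} = 0
g(5) = mex{1} = 0
g(6) = mex{0} = 1
g(7) = mex{0} = 1
g(8) = mex{0,1} = 2
g(9) = mex{1} = 0
g(10) = mex{1,2} = 0
g(11) = mex{0} = 1
So g(11) = 1.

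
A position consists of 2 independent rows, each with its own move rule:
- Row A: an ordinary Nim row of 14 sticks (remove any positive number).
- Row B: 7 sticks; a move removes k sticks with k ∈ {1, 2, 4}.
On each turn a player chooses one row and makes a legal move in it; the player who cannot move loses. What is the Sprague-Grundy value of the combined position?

15

Row A is a plain Nim row of size 14, so its Grundy value is 14.
Grundy values for row B (subtraction set {1, 2, 4}):
g(0) = mex{} = 0
g(1) = mex{0} = 1
g(2) = mex{0,1} = 2
g(3) = mex{1,2} = 0
g(4) = mex{0,2} = 1
g(5) = mex{0,1} = 2
g(6) = mex{1,2} = 0
g(7) = mex{0,2} = 1
So g(7) = 1.
By the Sprague-Grundy theorem, the Grundy value of a sum of independent games is the XOR of the component values.
Combined value = 14 XOR 1 = 15.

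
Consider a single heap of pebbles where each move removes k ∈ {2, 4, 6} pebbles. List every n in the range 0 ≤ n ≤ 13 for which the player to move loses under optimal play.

0, 1, 8, 9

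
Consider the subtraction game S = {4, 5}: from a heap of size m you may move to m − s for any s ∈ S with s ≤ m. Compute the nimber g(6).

1

Build the Grundy sequence with g(k) = mex{g(k−s) : s ∈ {4, 5}, s ≤ k}:
k:     0  1  2  3  4  5  6
g(k):  0  0  0  0  1  1  1
So g(6) = 1.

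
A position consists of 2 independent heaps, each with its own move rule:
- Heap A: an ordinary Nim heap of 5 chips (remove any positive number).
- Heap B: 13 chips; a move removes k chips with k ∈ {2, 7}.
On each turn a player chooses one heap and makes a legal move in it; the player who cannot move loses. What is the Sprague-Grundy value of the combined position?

5

Heap A is a plain Nim heap of size 5, so its Grundy value is 5.
Build the Grundy sequence for heap B with g(k) = mex{g(k−s) : s ∈ {2, 7}, s ≤ k}:
g(0) = mex{} = 0
g(1) = mex{} = 0
g(2) = mex{0} = 1
g(3) = mex{0} = 1
g(4) = mex{1} = 0
g(5) = mex{1} = 0
g(6) = mex{0} = 1
g(7) = mex{0} = 1
g(8) = mex{0,1} = 2
g(9) = mex{1} = 0
g(10) = mex{1,2} = 0
g(11) = mex{0} = 1
g(12) = mex{0} = 1
g(13) = mex{1} = 0
So g(13) = 0.
By the Sprague-Grundy theorem, the Grundy value of a sum of independent games is the XOR of the component values.
Combined value = 5 XOR 0 = 5.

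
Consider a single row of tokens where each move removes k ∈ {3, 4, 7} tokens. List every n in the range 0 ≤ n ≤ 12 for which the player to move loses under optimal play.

0, 1, 2, 10, 11, 12

Compute g(0), g(1), … for moves {3, 4, 7}:
k:     0  1  2  3  4  5  6  7  8  9 10 11 12
g(k):  0  0  0  1  1  1  2  2  2  3  0  0  0
The P-positions (g = 0) in 0..12 are 0, 1, 2, 10, 11, 12.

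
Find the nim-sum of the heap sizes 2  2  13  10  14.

9

Compute the nim-sum pairwise:
2 ⊕ 2 = 0
0 ⊕ 13 = 13
13 ⊕ 10 = 7
7 ⊕ 14 = 9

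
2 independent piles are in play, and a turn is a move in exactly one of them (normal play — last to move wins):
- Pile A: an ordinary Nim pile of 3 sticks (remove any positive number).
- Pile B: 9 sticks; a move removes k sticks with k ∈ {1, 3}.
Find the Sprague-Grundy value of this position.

2

Pile A is a plain Nim pile of size 3, so its Grundy value is 3.
Build the Grundy sequence for pile B with g(k) = mex{g(k−s) : s ∈ {1, 3}, s ≤ k}:
g(0) = mex{} = 0
g(1) = mex{0} = 1
g(2) = mex{1} = 0
g(3) = mex{0} = 1
g(4) = mex{1} = 0
g(5) = mex{0} = 1
g(6) = mex{1} = 0
g(7) = mex{0} = 1
g(8) = mex{1} = 0
g(9) = mex{0} = 1
So g(9) = 1.
The value of a disjunctive sum is the nim-sum of the parts.
Combined value = 3 XOR 1 = 2.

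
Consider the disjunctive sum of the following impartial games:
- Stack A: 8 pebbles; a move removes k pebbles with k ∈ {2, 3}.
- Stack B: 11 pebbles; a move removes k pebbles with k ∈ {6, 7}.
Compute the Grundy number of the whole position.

For stack A, compute g(0), g(1), … with moves {2, 3}:
k:     0  1  2  3  4  5  6  7  8
g(k):  0  0  1  1  2  0  0  1  1
So g(8) = 1.
Build the Grundy sequence for stack B with g(k) = mex{g(k−s) : s ∈ {6, 7}, s ≤ k}:
k:     0  1  2  3  4  5  6  7  8  9 10 11
g(k):  0  0  0  0  0  0  1  1  1  1  1  1
So g(11) = 1.
By the Sprague-Grundy theorem, the Grundy value of a sum of independent games is the XOR of the component values.
Combined value = 1 XOR 1 = 0.

0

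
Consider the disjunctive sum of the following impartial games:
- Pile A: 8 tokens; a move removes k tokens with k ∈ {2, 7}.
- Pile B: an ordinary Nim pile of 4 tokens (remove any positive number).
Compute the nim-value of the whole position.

Build the Grundy sequence for pile A with g(k) = mex{g(k−s) : s ∈ {2, 7}, s ≤ k}:
k:     0  1  2  3  4  5  6  7  8
g(k):  0  0  1  1  0  0  1  1  2
So g(8) = 2.
Pile B is a plain Nim pile of size 4, so its Grundy value is 4.
The value of a disjunctive sum is the nim-sum of the parts.
Combined value = 2 XOR 4 = 6.

6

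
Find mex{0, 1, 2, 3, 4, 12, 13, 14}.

The values 0, 1, 2, 3, 4 are all present; 5 is the first non-negative integer missing from the set.

5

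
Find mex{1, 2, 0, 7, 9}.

3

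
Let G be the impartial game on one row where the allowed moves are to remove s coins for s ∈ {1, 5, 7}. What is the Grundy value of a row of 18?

0

Compute g(0), g(1), … for moves {1, 5, 7}:
k:     0  1  2  3  4  5  6  7  8  9 10 11 12 13 14 15 16 17 18
g(k):  0  1  0  1  0  1  0  1  0  1  0  1  0  1  0  1  0  1  0
So g(18) = 0.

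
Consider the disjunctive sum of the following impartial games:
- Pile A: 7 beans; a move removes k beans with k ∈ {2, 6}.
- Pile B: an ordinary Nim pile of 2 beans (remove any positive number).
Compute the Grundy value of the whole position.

3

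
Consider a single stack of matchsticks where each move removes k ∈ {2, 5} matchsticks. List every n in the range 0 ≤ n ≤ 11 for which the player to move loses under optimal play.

0, 1, 4, 7, 8, 11

Build the Grundy sequence with g(k) = mex{g(k−s) : s ∈ {2, 5}, s ≤ k}:
g(0) = mex{} = 0
g(1) = mex{} = 0
g(2) = mex{0} = 1
g(3) = mex{0} = 1
g(4) = mex{1} = 0
g(5) = mex{0,1} = 2
g(6) = mex{0} = 1
g(7) = mex{1,2} = 0
g(8) = mex{1} = 0
g(9) = mex{0} = 1
g(10) = mex{0,2} = 1
g(11) = mex{1} = 0
The P-positions (g = 0) in 0..11 are 0, 1, 4, 7, 8, 11.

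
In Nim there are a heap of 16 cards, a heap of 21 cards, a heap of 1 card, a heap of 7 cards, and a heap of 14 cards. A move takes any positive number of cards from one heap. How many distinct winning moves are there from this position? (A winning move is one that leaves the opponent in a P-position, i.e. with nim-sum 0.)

Compute the nim-sum pairwise:
16 ⊕ 21 = 5
5 ⊕ 1 = 4
4 ⊕ 7 = 3
3 ⊕ 14 = 13
The overall nim-sum is X = 13. A heap of size p has a winning move iff p XOR X < p (reduce it to p XOR X).
  16: 16 XOR 13 = 29 ≥ 16 — no move.
  21: 21 XOR 13 = 24 ≥ 21 — no move.
  1: 1 XOR 13 = 12 ≥ 1 — no move.
  7: 7 XOR 13 = 10 ≥ 7 — no move.
  14: 14 XOR 13 = 3 < 14 — winning move (to 3).
That gives 1 winning move.

1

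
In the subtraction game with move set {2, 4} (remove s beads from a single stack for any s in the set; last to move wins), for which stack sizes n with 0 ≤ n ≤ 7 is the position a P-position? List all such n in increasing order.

0, 1, 6, 7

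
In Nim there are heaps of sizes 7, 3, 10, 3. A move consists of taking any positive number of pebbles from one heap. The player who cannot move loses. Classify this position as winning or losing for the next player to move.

Winning position

Nim-sum: 7 ^ 3 ^ 10 ^ 3 = 13.
The nim-sum is 13 ≠ 0, so this is an N-position: the player to move can win.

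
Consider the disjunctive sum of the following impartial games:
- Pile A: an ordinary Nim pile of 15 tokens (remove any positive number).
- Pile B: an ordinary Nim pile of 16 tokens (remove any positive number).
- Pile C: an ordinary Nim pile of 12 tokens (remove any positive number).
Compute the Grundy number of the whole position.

19

Pile A is a plain Nim pile of size 15, so its Grundy value is 15.
Pile B is a plain Nim pile of size 16, so its Grundy value is 16.
Pile C is a plain Nim pile of size 12, so its Grundy value is 12.
The value of a disjunctive sum is the nim-sum of the parts.
Combined value = 15 ⊕ 16 ⊕ 12 = 19.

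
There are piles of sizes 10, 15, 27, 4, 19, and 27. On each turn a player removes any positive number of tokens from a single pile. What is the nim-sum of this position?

Nim-sum: 10 ^ 15 ^ 27 ^ 4 ^ 19 ^ 27 = 18.

18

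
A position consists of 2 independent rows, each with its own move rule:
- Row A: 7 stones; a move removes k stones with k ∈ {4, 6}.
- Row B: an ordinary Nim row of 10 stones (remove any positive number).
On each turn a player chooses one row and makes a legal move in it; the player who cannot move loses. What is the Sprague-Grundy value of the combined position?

11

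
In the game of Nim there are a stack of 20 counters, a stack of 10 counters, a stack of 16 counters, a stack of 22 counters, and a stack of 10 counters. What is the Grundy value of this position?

18

Compute the nim-sum pairwise:
20 ⊕ 10 = 30
30 ⊕ 16 = 14
14 ⊕ 22 = 24
24 ⊕ 10 = 18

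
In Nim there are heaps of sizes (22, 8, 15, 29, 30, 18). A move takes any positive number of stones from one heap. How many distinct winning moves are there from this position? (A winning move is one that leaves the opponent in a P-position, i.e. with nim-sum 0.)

Nim-sum: 22 ^ 8 ^ 15 ^ 29 ^ 30 ^ 18 = 0.
The nim-sum is already 0, so every move leaves a nonzero nim-sum — there are no winning moves.

0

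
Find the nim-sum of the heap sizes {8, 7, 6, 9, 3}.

Compute the nim-sum pairwise:
8 ^ 7 = 15
15 ^ 6 = 9
9 ^ 9 = 0
0 ^ 3 = 3

3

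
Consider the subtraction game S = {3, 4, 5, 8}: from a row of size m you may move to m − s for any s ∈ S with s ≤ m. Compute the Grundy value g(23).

0

Build the Grundy sequence with g(k) = mex{g(k−s) : s ∈ {3, 4, 5, 8}, s ≤ k}:
k:     0  1  2  3  4  5  6  7  8  9 10 11 12 13 14 15 16 17 18 19 20 21 22 23
g(k):  0  0  0  1  1  1  2  2  2  3  3  0  0  0  1  1  1  2  2  2  3  3  0  0
So g(23) = 0.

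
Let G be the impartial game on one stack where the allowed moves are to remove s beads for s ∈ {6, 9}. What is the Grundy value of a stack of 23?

1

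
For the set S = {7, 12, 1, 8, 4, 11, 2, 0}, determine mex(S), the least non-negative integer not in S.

The values 0, 1, 2 are all present; 3 is the first non-negative integer missing from the set.

3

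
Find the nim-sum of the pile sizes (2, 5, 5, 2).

Nim-sum: 2 XOR 5 XOR 5 XOR 2 = 0.

0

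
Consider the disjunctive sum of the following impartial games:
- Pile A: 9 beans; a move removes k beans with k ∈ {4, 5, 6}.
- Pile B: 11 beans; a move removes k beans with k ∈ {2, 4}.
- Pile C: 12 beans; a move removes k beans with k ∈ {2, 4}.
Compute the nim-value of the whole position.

Build the Grundy sequence for pile A with g(k) = mex{g(k−s) : s ∈ {4, 5, 6}, s ≤ k}:
k:     0  1  2  3  4  5  6  7  8  9
g(k):  0  0  0  0  1  1  1  1  2  2
So g(9) = 2.
Grundy values for pile B (subtraction set {2, 4}):
k:     0  1  2  3  4  5  6  7  8  9 10 11
g(k):  0  0  1  1  2  2  0  0  1  1  2  2
So g(11) = 2.
Grundy values for pile C (subtraction set {2, 4}):
k:     0  1  2  3  4  5  6  7  8  9 10 11 12
g(k):  0  0  1  1  2  2  0  0  1  1  2  2  0
So g(12) = 0.
The value of a disjunctive sum is the nim-sum of the parts.
Combined value = 2 ⊕ 2 ⊕ 0 = 0.

0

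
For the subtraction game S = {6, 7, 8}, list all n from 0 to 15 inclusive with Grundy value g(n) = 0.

0, 1, 2, 3, 4, 5, 14, 15

Build the Grundy sequence with g(k) = mex{g(k−s) : s ∈ {6, 7, 8}, s ≤ k}:
k:     0  1  2  3  4  5  6  7  8  9 10 11 12 13 14 15
g(k):  0  0  0  0  0  0  1  1  1  1  1  1  2  2  0  0
The P-positions (g = 0) in 0..15 are 0, 1, 2, 3, 4, 5, 14, 15.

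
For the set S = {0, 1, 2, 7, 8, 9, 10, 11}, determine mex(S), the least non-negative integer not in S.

3

The values 0, 1, 2 are all present; 3 is the first non-negative integer missing from the set.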